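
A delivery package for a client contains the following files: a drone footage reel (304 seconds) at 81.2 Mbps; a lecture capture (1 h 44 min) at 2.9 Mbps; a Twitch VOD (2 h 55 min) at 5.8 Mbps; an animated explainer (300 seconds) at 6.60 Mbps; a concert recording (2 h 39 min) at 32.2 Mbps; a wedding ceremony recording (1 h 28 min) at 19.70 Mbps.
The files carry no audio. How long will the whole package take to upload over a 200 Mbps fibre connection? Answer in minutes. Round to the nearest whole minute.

drone footage reel: 81.200 Mbps × 304 s = 24684.8 Mb
lecture capture: 2.900 Mbps × 6240 s = 18096.0 Mb
Twitch VOD: 5.800 Mbps × 10500 s = 60900.0 Mb
animated explainer: 6.600 Mbps × 300 s = 1980.0 Mb
concert recording: 32.200 Mbps × 9540 s = 307188.0 Mb
wedding ceremony recording: 19.700 Mbps × 5280 s = 104016.0 Mb
Total: 516864.8 Mb = 64608.1 MB.
At 200 Mbps: 516864.8 / 200 = 2584 s ≈ 43.1 minutes.

43 minutes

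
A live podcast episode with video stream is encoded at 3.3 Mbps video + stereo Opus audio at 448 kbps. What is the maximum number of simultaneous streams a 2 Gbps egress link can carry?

533

Audio: 448 kbps = 0.448 Mbps.
Per-viewer media rate: 3.748 Mbps.
2 Gbps = 2,000 Mbps; 2,000 / 3.748 = 533.62 → 533 viewers.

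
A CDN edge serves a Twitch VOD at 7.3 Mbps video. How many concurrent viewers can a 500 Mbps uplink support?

500 Mbps = 500.0 Mbps; 500.0 / 7.300 = 68.49 → 68 viewers.

68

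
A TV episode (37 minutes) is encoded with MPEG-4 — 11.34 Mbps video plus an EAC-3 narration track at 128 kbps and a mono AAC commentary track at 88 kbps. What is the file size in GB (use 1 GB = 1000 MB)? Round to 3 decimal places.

37 min = 2220 s
Audio total: 128 + 88 = 216 kbps = 0.216 Mbps.
Total bitrate: 11.34 + 0.216 = 11.556 Mbps.
Stream data: 11.556 Mbps × 2220 s = 25654.3 Mb.
25,654 Mb ÷ 8 = 3,207 MB → 3.207 GB.

3.207 GB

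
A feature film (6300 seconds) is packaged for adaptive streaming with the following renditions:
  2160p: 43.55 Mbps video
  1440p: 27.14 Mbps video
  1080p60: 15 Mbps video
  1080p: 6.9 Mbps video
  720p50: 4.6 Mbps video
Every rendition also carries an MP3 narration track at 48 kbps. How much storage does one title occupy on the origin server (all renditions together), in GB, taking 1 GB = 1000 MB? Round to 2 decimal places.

Audio: 48 kbps = 0.048 Mbps.
Sum of rendition bitrates: (43.55+0.048) + (27.14+0.048) + (15+0.048) + (6.9+0.048) + (4.6+0.048) = 97.430 Mbps.
× 6300 s = 613,809 Mb = 76,726 MB = 76.73 GB.

76.73 GB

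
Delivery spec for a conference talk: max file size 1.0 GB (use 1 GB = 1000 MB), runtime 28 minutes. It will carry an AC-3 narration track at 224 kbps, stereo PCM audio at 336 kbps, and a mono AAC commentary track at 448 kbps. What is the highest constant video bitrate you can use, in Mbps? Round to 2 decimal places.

3.75 Mbps

Budget: 1.0 GB = 8000.0 Mb.
28 min = 1680 s
Total bitrate budget: 8000.0 Mb / 1680 s = 4.762 Mbps.
Audio total: 224 + 336 + 448 = 1008 kbps = 1.008 Mbps.
Video: 4.762 − 1.008 = 3.754 Mbps.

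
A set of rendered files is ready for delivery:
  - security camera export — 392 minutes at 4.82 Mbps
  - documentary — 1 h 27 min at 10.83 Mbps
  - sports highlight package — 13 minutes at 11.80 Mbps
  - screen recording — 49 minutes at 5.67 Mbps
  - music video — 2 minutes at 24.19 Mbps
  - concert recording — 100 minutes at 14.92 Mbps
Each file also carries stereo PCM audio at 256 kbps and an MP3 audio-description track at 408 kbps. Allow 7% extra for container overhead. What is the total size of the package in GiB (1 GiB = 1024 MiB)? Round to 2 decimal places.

Audio total: 256 + 408 = 664 kbps = 0.664 Mbps.
security camera export: 5.484 Mbps × 23520 s × 1.07 = 138012.5 Mb
documentary: 11.494 Mbps × 5220 s × 1.07 = 64198.6 Mb
sports highlight package: 12.464 Mbps × 780 s × 1.07 = 10402.5 Mb
screen recording: 6.334 Mbps × 2940 s × 1.07 = 19925.5 Mb
music video: 24.854 Mbps × 120 s × 1.07 = 3191.3 Mb
concert recording: 15.584 Mbps × 6000 s × 1.07 = 100049.3 Mb
Total: 335779.6 Mb = 41972.5 MB.
= 39.09 GiB.

39.09 GiB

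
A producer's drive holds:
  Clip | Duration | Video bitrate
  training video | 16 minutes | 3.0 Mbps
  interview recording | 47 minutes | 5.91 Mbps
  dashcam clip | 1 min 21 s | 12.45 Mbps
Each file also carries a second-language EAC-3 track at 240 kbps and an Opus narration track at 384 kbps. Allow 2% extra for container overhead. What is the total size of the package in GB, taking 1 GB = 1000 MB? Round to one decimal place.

2.9 GB

Audio total: 240 + 384 = 624 kbps = 0.624 Mbps.
training video: 3.624 Mbps × 960 s × 1.02 = 3548.6 Mb
interview recording: 6.534 Mbps × 2820 s × 1.02 = 18794.4 Mb
dashcam clip: 13.074 Mbps × 81 s × 1.02 = 1080.2 Mb
Total: 23423.2 Mb = 2927.9 MB.
= 2.928 GB.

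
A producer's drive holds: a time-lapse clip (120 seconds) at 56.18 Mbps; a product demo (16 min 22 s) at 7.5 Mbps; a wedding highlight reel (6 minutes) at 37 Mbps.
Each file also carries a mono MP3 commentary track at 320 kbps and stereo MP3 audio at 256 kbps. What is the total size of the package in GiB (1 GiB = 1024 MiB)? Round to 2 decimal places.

3.29 GiB

Audio total: 320 + 256 = 576 kbps = 0.576 Mbps.
time-lapse clip: 56.756 Mbps × 120 s = 6810.7 Mb
product demo: 8.076 Mbps × 982 s = 7930.6 Mb
wedding highlight reel: 37.576 Mbps × 360 s = 13527.4 Mb
Total: 28268.7 Mb = 3533.6 MB.
= 3.291 GiB.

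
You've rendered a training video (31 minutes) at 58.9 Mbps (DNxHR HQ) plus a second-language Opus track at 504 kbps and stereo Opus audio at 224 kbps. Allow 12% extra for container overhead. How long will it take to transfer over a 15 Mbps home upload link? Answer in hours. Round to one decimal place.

31 min = 1860 s
Audio total: 504 + 224 = 728 kbps = 0.728 Mbps.
Total bitrate: 59.628 Mbps.
File: 59.628 Mbps × 1860 s = 110908.1 Mb.
With 12% container overhead: ×1.12. → 124217.0 Mb.
At 15 Mbps: 124217.0 / 15 = 8281.1 s ≈ 2.3 hours.

2.3 hours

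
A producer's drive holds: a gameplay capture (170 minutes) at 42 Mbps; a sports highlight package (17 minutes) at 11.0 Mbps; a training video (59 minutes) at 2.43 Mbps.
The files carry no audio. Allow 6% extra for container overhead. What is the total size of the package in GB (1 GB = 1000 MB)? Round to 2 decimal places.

59.39 GB

gameplay capture: 42.000 Mbps × 10200 s × 1.06 = 454104.0 Mb
sports highlight package: 11.000 Mbps × 1020 s × 1.06 = 11893.2 Mb
training video: 2.430 Mbps × 3540 s × 1.06 = 9118.3 Mb
Total: 475115.5 Mb = 59389.4 MB.
= 59.39 GB.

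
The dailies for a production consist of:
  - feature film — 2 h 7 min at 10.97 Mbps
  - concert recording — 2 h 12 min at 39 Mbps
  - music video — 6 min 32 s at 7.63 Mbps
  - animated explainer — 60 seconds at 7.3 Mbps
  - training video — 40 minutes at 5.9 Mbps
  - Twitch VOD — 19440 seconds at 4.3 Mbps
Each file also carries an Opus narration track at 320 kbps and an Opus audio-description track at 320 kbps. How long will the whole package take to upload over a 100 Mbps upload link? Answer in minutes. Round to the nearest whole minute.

Audio total: 320 + 320 = 640 kbps = 0.640 Mbps.
feature film: 11.610 Mbps × 7620 s = 88468.2 Mb
concert recording: 39.640 Mbps × 7920 s = 313948.8 Mb
music video: 8.270 Mbps × 392 s = 3241.8 Mb
animated explainer: 7.940 Mbps × 60 s = 476.4 Mb
training video: 6.540 Mbps × 2400 s = 15696.0 Mb
Twitch VOD: 4.940 Mbps × 19440 s = 96033.6 Mb
Total: 517864.8 Mb = 64733.1 MB.
At 100 Mbps: 517864.8 / 100 = 5179 s ≈ 86.3 minutes.

86 minutes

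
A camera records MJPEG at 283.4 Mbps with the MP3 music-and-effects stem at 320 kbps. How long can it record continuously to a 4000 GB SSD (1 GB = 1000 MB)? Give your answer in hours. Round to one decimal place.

31.3 hours

Audio: 320 kbps = 0.320 Mbps.
Total bitrate: 283.4 + 0.320 = 283.720 Mbps.
Capacity: 4000 GB = 32,000,000 Mb.
Recording time: 32,000,000 / 283.720 = 112,787 s ≈ 31.3 hours.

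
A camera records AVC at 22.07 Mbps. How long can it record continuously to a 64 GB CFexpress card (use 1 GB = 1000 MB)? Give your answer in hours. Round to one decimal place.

6.4 hours

Capacity: 64 GB = 512,000 Mb.
Recording time: 512,000 / 22.070 = 23,199 s ≈ 6.44 hours.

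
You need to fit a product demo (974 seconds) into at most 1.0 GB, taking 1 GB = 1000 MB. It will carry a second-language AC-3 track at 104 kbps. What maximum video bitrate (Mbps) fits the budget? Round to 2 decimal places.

Budget: 1.0 GB = 8000.0 Mb.
Total bitrate budget: 8000.0 Mb / 974 s = 8.214 Mbps.
Audio: 104 kbps = 0.104 Mbps.
Video: 8.214 − 0.104 = 8.110 Mbps.

8.11 Mbps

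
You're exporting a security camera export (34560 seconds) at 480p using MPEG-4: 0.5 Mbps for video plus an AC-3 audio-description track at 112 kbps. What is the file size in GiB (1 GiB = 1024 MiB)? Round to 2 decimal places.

Audio: 112 kbps = 0.112 Mbps.
Total bitrate: 0.5 + 0.112 = 0.612 Mbps.
Stream data: 0.612 Mbps × 34560 s = 21150.7 Mb.
21,151 Mb = 2,643,840,000 bytes ÷ 1,073,741,824 = 2.462 GiB.

2.46 GiB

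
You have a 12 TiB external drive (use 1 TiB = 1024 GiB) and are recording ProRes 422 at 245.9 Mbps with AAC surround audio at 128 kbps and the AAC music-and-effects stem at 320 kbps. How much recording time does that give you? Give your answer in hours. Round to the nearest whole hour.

119 hours

Audio total: 128 + 320 = 448 kbps = 0.448 Mbps.
Total bitrate: 245.9 + 0.448 = 246.348 Mbps.
Capacity: 12 TiB = 105,553,116 Mb.
Recording time: 105,553,116 / 246.348 = 428,472 s ≈ 119 hours.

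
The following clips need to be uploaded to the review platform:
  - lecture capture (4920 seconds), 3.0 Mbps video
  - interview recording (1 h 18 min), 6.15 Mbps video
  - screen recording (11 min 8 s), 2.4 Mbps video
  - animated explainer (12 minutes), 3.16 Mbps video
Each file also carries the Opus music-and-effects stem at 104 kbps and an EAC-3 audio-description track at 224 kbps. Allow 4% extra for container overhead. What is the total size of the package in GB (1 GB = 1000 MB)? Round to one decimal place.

Audio total: 104 + 224 = 328 kbps = 0.328 Mbps.
lecture capture: 3.328 Mbps × 4920 s × 1.04 = 17028.7 Mb
interview recording: 6.478 Mbps × 4680 s × 1.04 = 31529.7 Mb
screen recording: 2.728 Mbps × 668 s × 1.04 = 1895.2 Mb
animated explainer: 3.488 Mbps × 720 s × 1.04 = 2611.8 Mb
Total: 53065.4 Mb = 6633.2 MB.
= 6.633 GB.

6.6 GB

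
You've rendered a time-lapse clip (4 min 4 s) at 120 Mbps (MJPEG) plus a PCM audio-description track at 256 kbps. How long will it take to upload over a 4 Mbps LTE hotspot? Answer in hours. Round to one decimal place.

4 min 4 s = 244 s
Audio: 256 kbps = 0.256 Mbps.
Total bitrate: 120.256 Mbps.
File: 120.256 Mbps × 244 s = 29342.5 Mb.
At 4 Mbps: 29342.5 / 4 = 7335.6 s ≈ 2.04 hours.

2.0 hours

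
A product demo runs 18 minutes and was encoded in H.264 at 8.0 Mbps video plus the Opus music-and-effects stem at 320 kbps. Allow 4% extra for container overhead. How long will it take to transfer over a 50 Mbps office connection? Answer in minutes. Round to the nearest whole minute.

18 min = 1080 s
Audio: 320 kbps = 0.320 Mbps.
Total bitrate: 8.320 Mbps.
File: 8.320 Mbps × 1080 s = 8985.6 Mb.
With 4% container overhead: ×1.04. → 9345.0 Mb.
At 50 Mbps: 9345.0 / 50 = 186.9 s ≈ 3.12 minutes.

3 minutes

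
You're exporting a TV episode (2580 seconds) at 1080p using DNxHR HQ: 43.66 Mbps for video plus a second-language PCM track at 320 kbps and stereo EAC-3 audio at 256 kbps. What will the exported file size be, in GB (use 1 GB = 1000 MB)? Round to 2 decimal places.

14.27 GB

Audio total: 320 + 256 = 576 kbps = 0.576 Mbps.
Total bitrate: 43.66 + 0.576 = 44.236 Mbps.
Stream data: 44.236 Mbps × 2580 s = 114128.9 Mb.
114,129 Mb ÷ 8 = 14,266 MB → 14.27 GB.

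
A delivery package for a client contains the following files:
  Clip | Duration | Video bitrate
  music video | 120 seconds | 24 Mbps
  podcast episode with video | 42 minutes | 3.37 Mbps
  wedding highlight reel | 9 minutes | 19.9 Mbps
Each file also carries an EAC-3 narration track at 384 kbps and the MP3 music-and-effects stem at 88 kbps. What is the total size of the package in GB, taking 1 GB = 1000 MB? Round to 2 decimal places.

2.95 GB

Audio total: 384 + 88 = 472 kbps = 0.472 Mbps.
music video: 24.472 Mbps × 120 s = 2936.6 Mb
podcast episode with video: 3.842 Mbps × 2520 s = 9681.8 Mb
wedding highlight reel: 20.372 Mbps × 540 s = 11000.9 Mb
Total: 23619.4 Mb = 2952.4 MB.
= 2.952 GB.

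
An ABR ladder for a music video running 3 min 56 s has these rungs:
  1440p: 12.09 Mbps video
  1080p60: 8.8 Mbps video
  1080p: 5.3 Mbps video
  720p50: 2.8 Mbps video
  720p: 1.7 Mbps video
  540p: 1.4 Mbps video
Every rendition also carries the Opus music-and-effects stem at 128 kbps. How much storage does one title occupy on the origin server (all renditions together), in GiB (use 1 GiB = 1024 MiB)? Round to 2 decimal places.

0.90 GiB

3 min 56 s = 236 s
Audio: 128 kbps = 0.128 Mbps.
Sum of rendition bitrates: (12.09+0.128) + (8.8+0.128) + (5.3+0.128) + (2.8+0.128) + (1.7+0.128) + (1.4+0.128) = 32.858 Mbps.
× 236 s = 7,754 Mb = 969.3 MB = 0.9027 GiB.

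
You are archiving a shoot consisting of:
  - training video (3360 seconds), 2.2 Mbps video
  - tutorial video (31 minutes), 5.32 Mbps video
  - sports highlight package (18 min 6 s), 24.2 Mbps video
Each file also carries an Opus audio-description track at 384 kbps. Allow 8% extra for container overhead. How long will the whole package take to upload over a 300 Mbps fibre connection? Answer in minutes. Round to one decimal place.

2.8 minutes

Audio: 384 kbps = 0.384 Mbps.
training video: 2.584 Mbps × 3360 s × 1.08 = 9376.8 Mb
tutorial video: 5.704 Mbps × 1860 s × 1.08 = 11458.2 Mb
sports highlight package: 24.584 Mbps × 1086 s × 1.08 = 28834.1 Mb
Total: 49669.1 Mb = 6208.6 MB.
At 300 Mbps: 49669.1 / 300 = 166 s ≈ 2.76 minutes.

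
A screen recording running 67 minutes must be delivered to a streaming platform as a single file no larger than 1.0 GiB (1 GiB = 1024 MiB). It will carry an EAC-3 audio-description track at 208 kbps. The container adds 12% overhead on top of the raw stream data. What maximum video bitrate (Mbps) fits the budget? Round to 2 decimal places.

Budget: 1.0 GiB = 8589.9 Mb.
Stream payload after overhead: 8589.9 / 1.12 = 7669.6 Mb.
67 min = 4020 s
Total bitrate budget: 7669.6 Mb / 4020 s = 1.908 Mbps.
Audio: 208 kbps = 0.208 Mbps.
Video: 1.908 − 0.208 = 1.700 Mbps.

1.70 Mbps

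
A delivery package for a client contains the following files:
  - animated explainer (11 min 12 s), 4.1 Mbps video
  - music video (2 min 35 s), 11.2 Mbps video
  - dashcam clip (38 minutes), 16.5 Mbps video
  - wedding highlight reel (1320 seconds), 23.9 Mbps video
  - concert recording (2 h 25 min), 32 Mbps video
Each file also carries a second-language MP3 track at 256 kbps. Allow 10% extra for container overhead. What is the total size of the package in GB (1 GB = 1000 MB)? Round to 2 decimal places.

Audio: 256 kbps = 0.256 Mbps.
animated explainer: 4.356 Mbps × 672 s × 1.10 = 3220.0 Mb
music video: 11.456 Mbps × 155 s × 1.10 = 1953.2 Mb
dashcam clip: 16.756 Mbps × 2280 s × 1.10 = 42024.0 Mb
wedding highlight reel: 24.156 Mbps × 1320 s × 1.10 = 35074.5 Mb
concert recording: 32.256 Mbps × 8700 s × 1.10 = 308689.9 Mb
Total: 390961.7 Mb = 48870.2 MB.
= 48.87 GB.

48.87 GB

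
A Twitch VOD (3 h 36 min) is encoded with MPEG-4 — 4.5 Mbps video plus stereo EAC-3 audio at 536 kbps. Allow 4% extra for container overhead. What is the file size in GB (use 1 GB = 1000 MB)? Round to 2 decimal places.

8.48 GB

3 h 36 min = 216 min = 12960 s
Audio: 536 kbps = 0.536 Mbps.
Total bitrate: 4.5 + 0.536 = 5.036 Mbps.
Stream data: 5.036 Mbps × 12960 s = 65266.6 Mb.
With 4% container overhead: ×1.04.
67,877 Mb ÷ 8 = 8,485 MB → 8.485 GB.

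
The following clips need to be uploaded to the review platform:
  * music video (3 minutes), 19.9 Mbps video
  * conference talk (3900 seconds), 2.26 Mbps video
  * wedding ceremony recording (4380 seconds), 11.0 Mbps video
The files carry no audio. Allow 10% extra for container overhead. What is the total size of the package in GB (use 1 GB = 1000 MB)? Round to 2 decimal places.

8.33 GB

music video: 19.900 Mbps × 180 s × 1.10 = 3940.2 Mb
conference talk: 2.260 Mbps × 3900 s × 1.10 = 9695.4 Mb
wedding ceremony recording: 11.000 Mbps × 4380 s × 1.10 = 52998.0 Mb
Total: 66633.6 Mb = 8329.2 MB.
= 8.329 GB.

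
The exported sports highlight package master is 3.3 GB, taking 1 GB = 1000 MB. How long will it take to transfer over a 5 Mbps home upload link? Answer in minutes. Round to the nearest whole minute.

File: 3.3 GB = 26400.0 Mb.
At 5 Mbps: 26400.0 / 5 = 5280.0 s ≈ 88 minutes.

88 minutes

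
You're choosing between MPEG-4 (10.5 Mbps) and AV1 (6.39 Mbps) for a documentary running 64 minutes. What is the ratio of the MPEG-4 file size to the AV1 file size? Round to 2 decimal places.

1.64

64 min = 3840 s
MPEG-4: 10.500 Mbps × 3840 s = 40320.0 Mb = 4.694 GiB.
AV1: 6.390 Mbps × 3840 s = 24537.6 Mb = 2.857 GiB.
Ratio: 4.694 / 2.857 = 1.643.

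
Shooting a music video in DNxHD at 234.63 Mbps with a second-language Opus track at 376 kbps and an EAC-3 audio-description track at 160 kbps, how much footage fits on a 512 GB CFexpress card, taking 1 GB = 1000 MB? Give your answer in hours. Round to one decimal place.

4.8 hours

Audio total: 376 + 160 = 536 kbps = 0.536 Mbps.
Total bitrate: 234.63 + 0.536 = 235.166 Mbps.
Capacity: 512 GB = 4,096,000 Mb.
Recording time: 4,096,000 / 235.166 = 17,417 s ≈ 4.84 hours.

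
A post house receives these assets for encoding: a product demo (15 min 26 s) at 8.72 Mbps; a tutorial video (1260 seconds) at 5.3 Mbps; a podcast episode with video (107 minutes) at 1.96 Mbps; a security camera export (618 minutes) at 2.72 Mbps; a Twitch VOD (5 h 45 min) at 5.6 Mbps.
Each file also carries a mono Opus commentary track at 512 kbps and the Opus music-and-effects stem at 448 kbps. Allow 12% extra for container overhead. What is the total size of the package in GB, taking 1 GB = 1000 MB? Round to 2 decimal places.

43.10 GB

Audio total: 512 + 448 = 960 kbps = 0.960 Mbps.
product demo: 9.680 Mbps × 926 s × 1.12 = 10039.3 Mb
tutorial video: 6.260 Mbps × 1260 s × 1.12 = 8834.1 Mb
podcast episode with video: 2.920 Mbps × 6420 s × 1.12 = 20996.0 Mb
security camera export: 3.680 Mbps × 37080 s × 1.12 = 152828.9 Mb
Twitch VOD: 6.560 Mbps × 20700 s × 1.12 = 152087.0 Mb
Total: 344785.4 Mb = 43098.2 MB.
= 43.10 GB.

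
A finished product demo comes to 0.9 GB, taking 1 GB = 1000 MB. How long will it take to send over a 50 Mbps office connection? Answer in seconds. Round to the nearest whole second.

File: 0.9 GB = 7200.0 Mb.
At 50 Mbps: 7200.0 / 50 = 144.0 s ≈ 144 seconds.

144 seconds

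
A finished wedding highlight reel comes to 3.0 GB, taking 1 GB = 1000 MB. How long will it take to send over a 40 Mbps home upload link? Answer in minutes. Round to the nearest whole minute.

10 minutes

File: 3.0 GB = 24000.0 Mb.
At 40 Mbps: 24000.0 / 40 = 600.0 s ≈ 10 minutes.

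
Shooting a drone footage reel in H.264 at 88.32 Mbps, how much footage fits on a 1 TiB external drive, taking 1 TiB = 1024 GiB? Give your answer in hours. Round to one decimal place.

27.7 hours

Capacity: 1 TiB = 8,796,093 Mb.
Recording time: 8,796,093 / 88.320 = 99,593 s ≈ 27.7 hours.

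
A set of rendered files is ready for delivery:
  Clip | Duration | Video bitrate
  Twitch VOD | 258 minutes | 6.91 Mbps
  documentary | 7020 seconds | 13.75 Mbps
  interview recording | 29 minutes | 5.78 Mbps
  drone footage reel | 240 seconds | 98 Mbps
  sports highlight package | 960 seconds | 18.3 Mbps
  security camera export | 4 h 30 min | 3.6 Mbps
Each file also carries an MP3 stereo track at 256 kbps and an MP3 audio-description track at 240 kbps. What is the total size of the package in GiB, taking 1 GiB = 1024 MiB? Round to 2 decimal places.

Audio total: 256 + 240 = 496 kbps = 0.496 Mbps.
Twitch VOD: 7.406 Mbps × 15480 s = 114644.9 Mb
documentary: 14.246 Mbps × 7020 s = 100006.9 Mb
interview recording: 6.276 Mbps × 1740 s = 10920.2 Mb
drone footage reel: 98.496 Mbps × 240 s = 23639.0 Mb
sports highlight package: 18.796 Mbps × 960 s = 18044.2 Mb
security camera export: 4.096 Mbps × 16200 s = 66355.2 Mb
Total: 333610.4 Mb = 41701.3 MB.
= 38.84 GiB.

38.84 GiB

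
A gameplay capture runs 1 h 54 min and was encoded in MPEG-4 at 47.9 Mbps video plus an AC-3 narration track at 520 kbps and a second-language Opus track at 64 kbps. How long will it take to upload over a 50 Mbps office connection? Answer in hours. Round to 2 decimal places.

1 h 54 min = 114 min = 6840 s
Audio total: 520 + 64 = 584 kbps = 0.584 Mbps.
Total bitrate: 48.484 Mbps.
File: 48.484 Mbps × 6840 s = 331630.6 Mb.
At 50 Mbps: 331630.6 / 50 = 6632.6 s ≈ 1.84 hours.

1.84 hours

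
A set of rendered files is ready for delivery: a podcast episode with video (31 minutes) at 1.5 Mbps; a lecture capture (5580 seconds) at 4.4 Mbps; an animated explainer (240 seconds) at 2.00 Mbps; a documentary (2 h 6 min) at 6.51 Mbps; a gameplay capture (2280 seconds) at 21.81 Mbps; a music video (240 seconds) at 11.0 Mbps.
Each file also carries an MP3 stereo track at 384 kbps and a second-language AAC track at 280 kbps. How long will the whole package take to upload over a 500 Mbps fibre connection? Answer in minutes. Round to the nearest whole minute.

5 minutes

Audio total: 384 + 280 = 664 kbps = 0.664 Mbps.
podcast episode with video: 2.164 Mbps × 1860 s = 4025.0 Mb
lecture capture: 5.064 Mbps × 5580 s = 28257.1 Mb
animated explainer: 2.664 Mbps × 240 s = 639.4 Mb
documentary: 7.174 Mbps × 7560 s = 54235.4 Mb
gameplay capture: 22.474 Mbps × 2280 s = 51240.7 Mb
music video: 11.664 Mbps × 240 s = 2799.4 Mb
Total: 141197.0 Mb = 17649.6 MB.
At 500 Mbps: 141197.0 / 500 = 282 s ≈ 4.71 minutes.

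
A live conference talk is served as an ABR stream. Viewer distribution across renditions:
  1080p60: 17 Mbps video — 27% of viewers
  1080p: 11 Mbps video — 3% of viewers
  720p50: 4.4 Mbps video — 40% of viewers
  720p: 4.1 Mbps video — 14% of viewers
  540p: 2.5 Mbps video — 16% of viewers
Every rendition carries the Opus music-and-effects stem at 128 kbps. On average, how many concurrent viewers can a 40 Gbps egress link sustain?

5140

Audio: 128 kbps = 0.128 Mbps.
Average per-viewer bitrate: 0.27×17.128 + 0.03×11.128 + 0.40×4.528 + 0.14×4.228 + 0.16×2.628 = 7.782 Mbps.
40 Gbps = 40,000 Mbps; 40,000 / 7.782 = 5140.07 → 5140.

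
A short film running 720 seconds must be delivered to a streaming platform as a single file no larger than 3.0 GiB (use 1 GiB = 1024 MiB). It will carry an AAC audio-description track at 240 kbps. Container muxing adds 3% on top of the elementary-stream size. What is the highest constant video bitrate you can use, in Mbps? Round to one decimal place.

34.5 Mbps

Budget: 3.0 GiB = 25769.8 Mb.
Stream payload after overhead: 25769.8 / 1.03 = 25019.2 Mb.
Total bitrate budget: 25019.2 Mb / 720 s = 34.749 Mbps.
Audio: 240 kbps = 0.240 Mbps.
Video: 34.749 − 0.240 = 34.509 Mbps.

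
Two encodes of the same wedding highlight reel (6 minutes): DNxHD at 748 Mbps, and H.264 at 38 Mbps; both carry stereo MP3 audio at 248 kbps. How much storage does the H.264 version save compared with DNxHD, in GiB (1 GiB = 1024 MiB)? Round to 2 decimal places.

29.76 GiB

6 min = 360 s
Audio: 248 kbps = 0.248 Mbps.
DNxHD: 748.248 Mbps × 360 s = 269369.3 Mb = 31.359 GiB.
H.264: 38.248 Mbps × 360 s = 13769.3 Mb = 1.603 GiB.
Saving: 31.359 − 1.603 = 29.756 GiB.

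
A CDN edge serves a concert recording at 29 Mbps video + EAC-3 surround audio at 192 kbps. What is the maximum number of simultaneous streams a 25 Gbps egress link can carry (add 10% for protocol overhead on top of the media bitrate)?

778

Audio: 192 kbps = 0.192 Mbps.
Per-viewer media rate: 29.192 Mbps.
On the wire with 10% overhead: 32.111 Mbps.
25 Gbps = 25,000 Mbps; 25,000 / 32.111 = 778.54 → 778 viewers.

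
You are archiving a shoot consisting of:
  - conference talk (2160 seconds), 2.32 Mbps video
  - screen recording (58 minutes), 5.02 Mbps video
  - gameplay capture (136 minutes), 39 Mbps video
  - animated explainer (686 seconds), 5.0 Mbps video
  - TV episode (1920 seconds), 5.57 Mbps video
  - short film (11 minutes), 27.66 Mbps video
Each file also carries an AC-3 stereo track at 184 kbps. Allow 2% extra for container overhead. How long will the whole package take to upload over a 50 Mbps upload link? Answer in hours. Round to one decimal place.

Audio: 184 kbps = 0.184 Mbps.
conference talk: 2.504 Mbps × 2160 s × 1.02 = 5516.8 Mb
screen recording: 5.204 Mbps × 3480 s × 1.02 = 18472.1 Mb
gameplay capture: 39.184 Mbps × 8160 s × 1.02 = 326136.3 Mb
animated explainer: 5.184 Mbps × 686 s × 1.02 = 3627.3 Mb
TV episode: 5.754 Mbps × 1920 s × 1.02 = 11268.6 Mb
short film: 27.844 Mbps × 660 s × 1.02 = 18744.6 Mb
Total: 383765.8 Mb = 47970.7 MB.
At 50 Mbps: 383765.8 / 50 = 7675 s ≈ 2.13 hours.

2.1 hours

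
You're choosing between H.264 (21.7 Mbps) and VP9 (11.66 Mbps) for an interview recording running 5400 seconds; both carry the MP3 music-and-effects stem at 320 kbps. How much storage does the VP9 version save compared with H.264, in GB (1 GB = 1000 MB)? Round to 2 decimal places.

6.78 GB

Audio: 320 kbps = 0.320 Mbps.
H.264: 22.020 Mbps × 5400 s = 118908.0 Mb = 14.864 GB.
VP9: 11.980 Mbps × 5400 s = 64692.0 Mb = 8.086 GB.
Saving: 14.864 − 8.086 = 6.777 GB.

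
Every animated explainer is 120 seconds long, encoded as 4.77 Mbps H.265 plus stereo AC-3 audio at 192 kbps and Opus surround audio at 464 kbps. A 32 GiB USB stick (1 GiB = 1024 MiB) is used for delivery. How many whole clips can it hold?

422

Audio total: 192 + 464 = 656 kbps = 0.656 Mbps.
Total bitrate: 5.426 Mbps.
Per item: 5.426 Mbps × 120 s = 651.1 Mb = 81.39 MB.
Capacity: 32 GiB = 274,878 Mb; 422.16 items → 422 complete.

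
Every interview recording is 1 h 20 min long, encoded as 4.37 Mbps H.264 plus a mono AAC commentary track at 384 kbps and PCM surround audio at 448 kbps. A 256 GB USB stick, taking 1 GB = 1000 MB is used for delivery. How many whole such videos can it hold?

82

1 h 20 min = 80 min = 4800 s
Audio total: 384 + 448 = 832 kbps = 0.832 Mbps.
Total bitrate: 5.202 Mbps.
Per item: 5.202 Mbps × 4800 s = 24,970 Mb = 3,121 MB.
Capacity: 256 GB = 2,048,000 Mb; 82.02 items → 82 complete.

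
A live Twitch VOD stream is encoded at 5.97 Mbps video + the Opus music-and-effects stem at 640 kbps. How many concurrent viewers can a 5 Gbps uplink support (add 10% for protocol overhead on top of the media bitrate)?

Audio: 640 kbps = 0.640 Mbps.
Per-viewer media rate: 6.610 Mbps.
On the wire with 10% overhead: 7.271 Mbps.
5 Gbps = 5,000 Mbps; 5,000 / 7.271 = 687.66 → 687 viewers.

687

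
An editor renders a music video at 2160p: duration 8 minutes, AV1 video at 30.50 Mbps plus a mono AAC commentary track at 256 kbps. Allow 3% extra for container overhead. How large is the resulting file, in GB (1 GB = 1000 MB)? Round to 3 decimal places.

1.901 GB

8 min = 480 s
Audio: 256 kbps = 0.256 Mbps.
Total bitrate: 30.50 + 0.256 = 30.756 Mbps.
Stream data: 30.756 Mbps × 480 s = 14762.9 Mb.
With 3% container overhead: ×1.03.
15,206 Mb ÷ 8 = 1,901 MB → 1.901 GB.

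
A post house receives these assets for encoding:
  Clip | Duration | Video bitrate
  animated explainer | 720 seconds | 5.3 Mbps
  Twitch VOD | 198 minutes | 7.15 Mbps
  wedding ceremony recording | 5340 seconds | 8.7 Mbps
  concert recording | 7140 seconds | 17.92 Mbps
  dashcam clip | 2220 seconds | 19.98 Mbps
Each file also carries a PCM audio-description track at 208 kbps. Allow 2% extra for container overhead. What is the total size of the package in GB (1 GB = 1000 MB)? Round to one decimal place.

Audio: 208 kbps = 0.208 Mbps.
animated explainer: 5.508 Mbps × 720 s × 1.02 = 4045.1 Mb
Twitch VOD: 7.358 Mbps × 11880 s × 1.02 = 89161.3 Mb
wedding ceremony recording: 8.908 Mbps × 5340 s × 1.02 = 48520.1 Mb
concert recording: 18.128 Mbps × 7140 s × 1.02 = 132022.6 Mb
dashcam clip: 20.188 Mbps × 2220 s × 1.02 = 45713.7 Mb
Total: 319462.8 Mb = 39932.8 MB.
= 39.93 GB.

39.9 GB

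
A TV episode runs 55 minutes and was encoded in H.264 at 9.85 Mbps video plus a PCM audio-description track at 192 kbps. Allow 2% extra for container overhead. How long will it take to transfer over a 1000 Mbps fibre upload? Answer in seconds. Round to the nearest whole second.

34 seconds

55 min = 3300 s
Audio: 192 kbps = 0.192 Mbps.
Total bitrate: 10.042 Mbps.
File: 10.042 Mbps × 3300 s = 33138.6 Mb.
With 2% container overhead: ×1.02. → 33801.4 Mb.
At 1000 Mbps: 33801.4 / 1000 = 33.8 s ≈ 33.8 seconds.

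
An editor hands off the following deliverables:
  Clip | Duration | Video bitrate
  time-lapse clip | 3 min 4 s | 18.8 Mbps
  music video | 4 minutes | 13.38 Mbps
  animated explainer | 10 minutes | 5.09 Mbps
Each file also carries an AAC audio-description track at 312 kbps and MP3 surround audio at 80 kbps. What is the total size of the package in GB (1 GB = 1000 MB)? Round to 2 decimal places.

Audio total: 312 + 80 = 392 kbps = 0.392 Mbps.
time-lapse clip: 19.192 Mbps × 184 s = 3531.3 Mb
music video: 13.772 Mbps × 240 s = 3305.3 Mb
animated explainer: 5.482 Mbps × 600 s = 3289.2 Mb
Total: 10125.8 Mb = 1265.7 MB.
= 1.266 GB.

1.27 GB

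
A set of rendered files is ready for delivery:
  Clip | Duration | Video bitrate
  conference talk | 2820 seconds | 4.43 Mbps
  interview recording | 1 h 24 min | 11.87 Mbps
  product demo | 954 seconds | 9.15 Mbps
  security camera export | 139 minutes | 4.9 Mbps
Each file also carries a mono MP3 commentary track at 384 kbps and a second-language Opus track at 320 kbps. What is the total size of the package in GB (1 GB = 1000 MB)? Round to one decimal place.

16.7 GB

Audio total: 384 + 320 = 704 kbps = 0.704 Mbps.
conference talk: 5.134 Mbps × 2820 s = 14477.9 Mb
interview recording: 12.574 Mbps × 5040 s = 63373.0 Mb
product demo: 9.854 Mbps × 954 s = 9400.7 Mb
security camera export: 5.604 Mbps × 8340 s = 46737.4 Mb
Total: 133988.9 Mb = 16748.6 MB.
= 16.75 GB.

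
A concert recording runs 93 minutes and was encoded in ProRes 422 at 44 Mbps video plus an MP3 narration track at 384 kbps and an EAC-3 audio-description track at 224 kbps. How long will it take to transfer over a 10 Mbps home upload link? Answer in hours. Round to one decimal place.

93 min = 5580 s
Audio total: 384 + 224 = 608 kbps = 0.608 Mbps.
Total bitrate: 44.608 Mbps.
File: 44.608 Mbps × 5580 s = 248912.6 Mb.
At 10 Mbps: 248912.6 / 10 = 24891.3 s ≈ 6.91 hours.

6.9 hours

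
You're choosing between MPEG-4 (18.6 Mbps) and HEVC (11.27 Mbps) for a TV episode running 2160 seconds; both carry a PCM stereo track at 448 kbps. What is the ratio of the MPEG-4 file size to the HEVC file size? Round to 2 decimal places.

1.63

Audio: 448 kbps = 0.448 Mbps.
MPEG-4: 19.048 Mbps × 2160 s = 41143.7 Mb = 4.790 GiB.
HEVC: 11.718 Mbps × 2160 s = 25310.9 Mb = 2.947 GiB.
Ratio: 4.790 / 2.947 = 1.626.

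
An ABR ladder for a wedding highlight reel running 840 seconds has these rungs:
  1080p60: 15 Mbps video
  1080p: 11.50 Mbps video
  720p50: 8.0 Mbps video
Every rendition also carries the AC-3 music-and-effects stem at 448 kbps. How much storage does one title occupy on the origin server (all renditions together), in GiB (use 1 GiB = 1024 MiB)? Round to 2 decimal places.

Audio: 448 kbps = 0.448 Mbps.
Sum of rendition bitrates: (15+0.448) + (11.50+0.448) + (8.0+0.448) = 35.844 Mbps.
× 840 s = 30,109 Mb = 3,764 MB = 3.505 GiB.

3.51 GiB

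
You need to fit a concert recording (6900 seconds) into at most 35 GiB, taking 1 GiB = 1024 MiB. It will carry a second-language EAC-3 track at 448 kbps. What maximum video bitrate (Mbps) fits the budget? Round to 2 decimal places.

43.12 Mbps

Budget: 35 GiB = 300647.7 Mb.
Total bitrate budget: 300647.7 Mb / 6900 s = 43.572 Mbps.
Audio: 448 kbps = 0.448 Mbps.
Video: 43.572 − 0.448 = 43.124 Mbps.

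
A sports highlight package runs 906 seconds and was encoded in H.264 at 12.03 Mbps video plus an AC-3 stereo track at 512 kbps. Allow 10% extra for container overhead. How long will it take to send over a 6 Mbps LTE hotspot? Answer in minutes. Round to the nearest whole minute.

Audio: 512 kbps = 0.512 Mbps.
Total bitrate: 12.542 Mbps.
File: 12.542 Mbps × 906 s = 11363.1 Mb.
With 10% container overhead: ×1.10. → 12499.4 Mb.
At 6 Mbps: 12499.4 / 6 = 2083.2 s ≈ 34.7 minutes.

35 minutes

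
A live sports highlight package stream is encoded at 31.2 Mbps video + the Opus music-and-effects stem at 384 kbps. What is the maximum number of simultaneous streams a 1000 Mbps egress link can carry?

31

Audio: 384 kbps = 0.384 Mbps.
Per-viewer media rate: 31.584 Mbps.
1000 Mbps = 1,000 Mbps; 1,000 / 31.584 = 31.66 → 31 viewers.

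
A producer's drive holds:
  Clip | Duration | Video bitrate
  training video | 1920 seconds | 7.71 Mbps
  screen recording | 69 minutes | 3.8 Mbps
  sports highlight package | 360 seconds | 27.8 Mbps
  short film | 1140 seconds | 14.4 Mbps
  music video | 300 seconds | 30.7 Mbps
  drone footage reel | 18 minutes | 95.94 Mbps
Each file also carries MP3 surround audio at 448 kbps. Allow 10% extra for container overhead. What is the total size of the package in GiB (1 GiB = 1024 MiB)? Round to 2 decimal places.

Audio: 448 kbps = 0.448 Mbps.
training video: 8.158 Mbps × 1920 s × 1.10 = 17229.7 Mb
screen recording: 4.248 Mbps × 4140 s × 1.10 = 19345.4 Mb
sports highlight package: 28.248 Mbps × 360 s × 1.10 = 11186.2 Mb
short film: 14.848 Mbps × 1140 s × 1.10 = 18619.4 Mb
music video: 31.148 Mbps × 300 s × 1.10 = 10278.8 Mb
drone footage reel: 96.388 Mbps × 1080 s × 1.10 = 114508.9 Mb
Total: 191168.5 Mb = 23896.1 MB.
= 22.25 GiB.

22.25 GiB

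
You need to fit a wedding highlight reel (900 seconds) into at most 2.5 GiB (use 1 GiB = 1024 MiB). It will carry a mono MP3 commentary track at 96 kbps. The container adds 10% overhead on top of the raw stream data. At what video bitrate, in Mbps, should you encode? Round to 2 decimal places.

21.60 Mbps

Budget: 2.5 GiB = 21474.8 Mb.
Stream payload after overhead: 21474.8 / 1.10 = 19522.6 Mb.
Total bitrate budget: 19522.6 Mb / 900 s = 21.692 Mbps.
Audio: 96 kbps = 0.096 Mbps.
Video: 21.692 − 0.096 = 21.596 Mbps.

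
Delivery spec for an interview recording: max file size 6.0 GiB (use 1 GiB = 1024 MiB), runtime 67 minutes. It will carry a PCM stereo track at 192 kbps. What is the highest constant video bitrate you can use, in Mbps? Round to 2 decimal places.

12.63 Mbps

Budget: 6.0 GiB = 51539.6 Mb.
67 min = 4020 s
Total bitrate budget: 51539.6 Mb / 4020 s = 12.821 Mbps.
Audio: 192 kbps = 0.192 Mbps.
Video: 12.821 − 0.192 = 12.629 Mbps.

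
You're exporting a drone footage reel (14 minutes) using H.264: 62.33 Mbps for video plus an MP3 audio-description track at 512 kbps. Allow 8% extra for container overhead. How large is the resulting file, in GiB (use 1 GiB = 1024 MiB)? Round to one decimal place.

14 min = 840 s
Audio: 512 kbps = 0.512 Mbps.
Total bitrate: 62.33 + 0.512 = 62.842 Mbps.
Stream data: 62.842 Mbps × 840 s = 52787.3 Mb.
With 8% container overhead: ×1.08.
57,010 Mb = 7,126,282,800 bytes ÷ 1,073,741,824 = 6.637 GiB.

6.6 GiB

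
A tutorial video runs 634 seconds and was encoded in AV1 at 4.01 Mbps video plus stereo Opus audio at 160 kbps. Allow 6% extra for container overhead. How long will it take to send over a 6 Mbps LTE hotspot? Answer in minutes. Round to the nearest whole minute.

8 minutes

Audio: 160 kbps = 0.160 Mbps.
Total bitrate: 4.170 Mbps.
File: 4.170 Mbps × 634 s = 2643.8 Mb.
With 6% container overhead: ×1.06. → 2802.4 Mb.
At 6 Mbps: 2802.4 / 6 = 467.1 s ≈ 7.78 minutes.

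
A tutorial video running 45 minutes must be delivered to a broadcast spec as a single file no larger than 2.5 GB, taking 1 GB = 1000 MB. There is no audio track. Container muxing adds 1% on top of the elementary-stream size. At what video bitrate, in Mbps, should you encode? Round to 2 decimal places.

7.33 Mbps

Budget: 2.5 GB = 20000.0 Mb.
Stream payload after overhead: 20000.0 / 1.01 = 19802.0 Mb.
45 min = 2700 s
Total bitrate budget: 19802.0 Mb / 2700 s = 7.334 Mbps.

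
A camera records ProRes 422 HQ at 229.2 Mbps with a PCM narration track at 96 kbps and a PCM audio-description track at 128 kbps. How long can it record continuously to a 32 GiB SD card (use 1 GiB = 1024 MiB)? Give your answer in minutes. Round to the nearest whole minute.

Audio total: 96 + 128 = 224 kbps = 0.224 Mbps.
Total bitrate: 229.2 + 0.224 = 229.424 Mbps.
Capacity: 32 GiB = 274,878 Mb.
Recording time: 274,878 / 229.424 = 1,198 s ≈ 20.0 minutes.

20 minutes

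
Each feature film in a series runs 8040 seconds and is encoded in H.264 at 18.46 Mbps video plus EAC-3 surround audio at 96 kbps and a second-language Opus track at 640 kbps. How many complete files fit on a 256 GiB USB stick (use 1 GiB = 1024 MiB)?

14

Audio total: 96 + 640 = 736 kbps = 0.736 Mbps.
Total bitrate: 19.196 Mbps.
Per item: 19.196 Mbps × 8040 s = 154,336 Mb = 19,292 MB.
Capacity: 256 GiB = 2,199,023 Mb; 14.25 items → 14 complete.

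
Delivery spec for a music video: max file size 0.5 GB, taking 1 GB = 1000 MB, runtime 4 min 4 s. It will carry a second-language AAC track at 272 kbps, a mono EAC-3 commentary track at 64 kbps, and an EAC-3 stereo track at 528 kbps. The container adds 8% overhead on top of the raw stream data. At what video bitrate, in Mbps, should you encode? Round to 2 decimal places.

Budget: 0.5 GB = 4000.0 Mb.
Stream payload after overhead: 4000.0 / 1.08 = 3703.7 Mb.
4 min 4 s = 244 s
Total bitrate budget: 3703.7 Mb / 244 s = 15.179 Mbps.
Audio total: 272 + 64 + 528 = 864 kbps = 0.864 Mbps.
Video: 15.179 − 0.864 = 14.315 Mbps.

14.32 Mbps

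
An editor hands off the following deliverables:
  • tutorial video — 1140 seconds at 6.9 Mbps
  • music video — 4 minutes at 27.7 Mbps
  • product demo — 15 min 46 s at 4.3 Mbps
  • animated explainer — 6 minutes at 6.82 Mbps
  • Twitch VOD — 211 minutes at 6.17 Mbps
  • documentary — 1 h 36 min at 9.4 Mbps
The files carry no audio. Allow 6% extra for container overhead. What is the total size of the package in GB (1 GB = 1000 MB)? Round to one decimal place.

20.3 GB

tutorial video: 6.900 Mbps × 1140 s × 1.06 = 8338.0 Mb
music video: 27.700 Mbps × 240 s × 1.06 = 7046.9 Mb
product demo: 4.300 Mbps × 946 s × 1.06 = 4311.9 Mb
animated explainer: 6.820 Mbps × 360 s × 1.06 = 2602.5 Mb
Twitch VOD: 6.170 Mbps × 12660 s × 1.06 = 82798.9 Mb
documentary: 9.400 Mbps × 5760 s × 1.06 = 57392.6 Mb
Total: 162490.8 Mb = 20311.3 MB.
= 20.31 GB.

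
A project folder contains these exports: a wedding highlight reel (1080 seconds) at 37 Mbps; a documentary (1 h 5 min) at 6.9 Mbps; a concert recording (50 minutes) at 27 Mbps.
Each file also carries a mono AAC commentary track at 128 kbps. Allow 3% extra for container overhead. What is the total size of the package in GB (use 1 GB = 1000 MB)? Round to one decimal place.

19.2 GB

Audio: 128 kbps = 0.128 Mbps.
wedding highlight reel: 37.128 Mbps × 1080 s × 1.03 = 41301.2 Mb
documentary: 7.028 Mbps × 3900 s × 1.03 = 28231.5 Mb
concert recording: 27.128 Mbps × 3000 s × 1.03 = 83825.5 Mb
Total: 153358.2 Mb = 19169.8 MB.
= 19.17 GB.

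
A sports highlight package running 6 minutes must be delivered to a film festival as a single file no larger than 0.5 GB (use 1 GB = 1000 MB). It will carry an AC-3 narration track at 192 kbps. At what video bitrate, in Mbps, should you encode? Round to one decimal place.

10.9 Mbps

Budget: 0.5 GB = 4000.0 Mb.
6 min = 360 s
Total bitrate budget: 4000.0 Mb / 360 s = 11.111 Mbps.
Audio: 192 kbps = 0.192 Mbps.
Video: 11.111 − 0.192 = 10.919 Mbps.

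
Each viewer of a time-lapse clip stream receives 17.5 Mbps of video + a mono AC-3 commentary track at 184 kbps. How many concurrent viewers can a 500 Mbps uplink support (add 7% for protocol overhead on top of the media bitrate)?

Audio: 184 kbps = 0.184 Mbps.
Per-viewer media rate: 17.684 Mbps.
On the wire with 7% overhead: 18.922 Mbps.
500 Mbps = 500.0 Mbps; 500.0 / 18.922 = 26.42 → 26 viewers.

26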